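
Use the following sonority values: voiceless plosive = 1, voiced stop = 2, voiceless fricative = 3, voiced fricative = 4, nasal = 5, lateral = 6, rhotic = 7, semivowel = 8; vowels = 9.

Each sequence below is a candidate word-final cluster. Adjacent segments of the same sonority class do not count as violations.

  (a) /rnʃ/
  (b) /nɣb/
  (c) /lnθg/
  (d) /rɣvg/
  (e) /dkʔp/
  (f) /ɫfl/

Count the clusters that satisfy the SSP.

5

(a) 7-5-3 → obeys
(b) 5-4-2 → obeys
(c) 6-5-3-2 → obeys
(d) 7-4-4-2 → obeys
(e) 2-1-1-1 → obeys
(f) 6-3-6 → violates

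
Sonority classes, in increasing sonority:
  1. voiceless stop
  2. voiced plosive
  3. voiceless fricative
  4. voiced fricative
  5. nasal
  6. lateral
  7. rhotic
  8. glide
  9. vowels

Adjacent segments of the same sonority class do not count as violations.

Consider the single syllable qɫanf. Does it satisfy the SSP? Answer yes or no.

Onset: /q/ is a voiceless stop (sonority 1), /ɫ/ is a lateral (sonority 6); then the nucleus /a/ (sonority 9).
Onset profile 1-6-9 — rises to the nucleus.
Coda: /n/ is a nasal (sonority 5), /f/ is a voiceless fricative (sonority 3).
Coda profile 9-5-3 — falls from the nucleus.

yes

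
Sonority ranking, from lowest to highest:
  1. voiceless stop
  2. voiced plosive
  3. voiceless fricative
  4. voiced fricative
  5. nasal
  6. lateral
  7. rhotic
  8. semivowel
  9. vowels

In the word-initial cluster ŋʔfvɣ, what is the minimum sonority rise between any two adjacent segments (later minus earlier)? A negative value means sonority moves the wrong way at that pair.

-4

/ŋ/: nasal = 5.
/ʔ/: voiceless stop = 1.
/f/: voiceless fricative = 3.
/v/: voiced fricative = 4.
/ɣ/: voiced fricative = 4.
/ŋ/→/ʔ/: change -4.
/ʔ/→/f/: change +2.
/f/→/v/: change +1.
/v/→/ɣ/: change +0.
Minimum = -4.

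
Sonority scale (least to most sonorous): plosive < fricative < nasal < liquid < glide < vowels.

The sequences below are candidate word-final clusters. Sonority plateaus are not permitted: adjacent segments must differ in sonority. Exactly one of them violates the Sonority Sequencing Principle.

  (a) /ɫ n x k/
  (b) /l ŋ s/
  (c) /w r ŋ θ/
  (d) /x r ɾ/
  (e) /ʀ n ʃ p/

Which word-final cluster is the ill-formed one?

d

(a) 4-3-2-1 → obeys
(b) 4-3-2 → obeys
(c) 5-4-3-2 → obeys
(d) 2-4-4 → violates
(e) 4-3-2-1 → obeys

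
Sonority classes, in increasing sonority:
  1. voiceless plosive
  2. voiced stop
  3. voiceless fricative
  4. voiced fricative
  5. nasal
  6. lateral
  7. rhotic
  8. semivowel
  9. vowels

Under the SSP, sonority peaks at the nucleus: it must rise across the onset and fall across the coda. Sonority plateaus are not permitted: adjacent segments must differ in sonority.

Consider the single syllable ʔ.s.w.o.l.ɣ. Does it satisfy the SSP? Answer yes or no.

yes

Onset: /ʔ/ is a voiceless plosive (sonority 1), /s/ is a voiceless fricative (sonority 3), /w/ is a semivowel (sonority 8); then the nucleus /o/ (sonority 9).
Onset profile 1-3-8-9 — rises to the nucleus.
Coda: /l/ is a lateral (sonority 6), /ɣ/ is a voiced fricative (sonority 4).
Coda profile 9-6-4 — falls from the nucleus.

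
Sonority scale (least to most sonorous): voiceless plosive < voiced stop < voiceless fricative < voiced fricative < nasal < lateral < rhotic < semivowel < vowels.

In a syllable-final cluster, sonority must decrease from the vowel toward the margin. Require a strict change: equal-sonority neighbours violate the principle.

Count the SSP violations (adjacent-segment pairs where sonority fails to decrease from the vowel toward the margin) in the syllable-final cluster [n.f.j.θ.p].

1

/n/ is a nasal (sonority 5).
/f/ is a voiceless fricative (sonority 3).
/j/ is a semivowel (sonority 8).
/θ/ is a voiceless fricative (sonority 3).
/p/ is a voiceless plosive (sonority 1).
/n/→/f/: 5→3 (falls) — ok.
/f/→/j/: 3→8 (does not fall) — violation.
/j/→/θ/: 8→3 (falls) — ok.
/θ/→/p/: 3→1 (falls) — ok.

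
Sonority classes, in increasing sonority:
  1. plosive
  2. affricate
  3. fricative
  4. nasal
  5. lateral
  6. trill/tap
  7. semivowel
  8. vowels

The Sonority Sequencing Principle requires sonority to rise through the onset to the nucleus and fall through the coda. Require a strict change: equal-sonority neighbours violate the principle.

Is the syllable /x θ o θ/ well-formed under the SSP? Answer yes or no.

no

Onset: /x/ is a fricative (sonority 3), /θ/ is a fricative (sonority 3); then the nucleus /o/ (sonority 8).
Onset profile 3-3-8 — does not strictly rise throughout.
Coda: /θ/ is a fricative (sonority 3).
Coda profile 8-3 — falls from the nucleus.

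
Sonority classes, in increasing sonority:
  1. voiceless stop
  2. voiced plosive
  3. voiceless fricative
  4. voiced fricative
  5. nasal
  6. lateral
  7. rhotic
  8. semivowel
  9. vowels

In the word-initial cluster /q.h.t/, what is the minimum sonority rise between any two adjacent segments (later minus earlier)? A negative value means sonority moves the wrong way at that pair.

/q/ is a voiceless stop (sonority 1).
/h/ is a voiceless fricative (sonority 3).
/t/ is a voiceless stop (sonority 1).
/q/→/h/: change +2.
/h/→/t/: change -2.
Minimum = -2.

-2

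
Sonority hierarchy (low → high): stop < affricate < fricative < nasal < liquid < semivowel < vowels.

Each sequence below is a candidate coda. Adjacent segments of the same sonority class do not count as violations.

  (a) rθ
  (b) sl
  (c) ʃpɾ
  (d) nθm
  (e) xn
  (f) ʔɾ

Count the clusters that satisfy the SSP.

(a) 5-3 → obeys
(b) 3-5 → violates
(c) 3-1-5 → violates
(d) 4-3-4 → violates
(e) 3-4 → violates
(f) 1-5 → violates

1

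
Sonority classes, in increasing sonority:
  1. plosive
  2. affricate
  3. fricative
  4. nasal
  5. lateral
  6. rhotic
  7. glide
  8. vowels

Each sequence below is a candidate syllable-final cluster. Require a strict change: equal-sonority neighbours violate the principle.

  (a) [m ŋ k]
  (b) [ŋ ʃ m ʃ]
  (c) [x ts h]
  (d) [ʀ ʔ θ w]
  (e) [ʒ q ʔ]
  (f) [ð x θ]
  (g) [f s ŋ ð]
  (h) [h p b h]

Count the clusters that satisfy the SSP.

(a) 4-4-1 → violates
(b) 4-3-4-3 → violates
(c) 3-2-3 → violates
(d) 6-1-3-7 → violates
(e) 3-1-1 → violates
(f) 3-3-3 → violates
(g) 3-3-4-3 → violates
(h) 3-1-1-3 → violates

0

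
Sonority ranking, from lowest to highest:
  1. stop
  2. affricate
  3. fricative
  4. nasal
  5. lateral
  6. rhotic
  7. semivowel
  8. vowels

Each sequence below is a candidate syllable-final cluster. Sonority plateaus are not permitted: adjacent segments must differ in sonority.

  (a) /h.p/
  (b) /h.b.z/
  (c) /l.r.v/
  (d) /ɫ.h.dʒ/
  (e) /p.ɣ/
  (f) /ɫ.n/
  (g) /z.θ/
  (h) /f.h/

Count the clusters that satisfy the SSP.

(a) 3-1 → obeys
(b) 3-1-3 → violates
(c) 5-6-3 → violates
(d) 5-3-2 → obeys
(e) 1-3 → violates
(f) 5-4 → obeys
(g) 3-3 → violates
(h) 3-3 → violates

3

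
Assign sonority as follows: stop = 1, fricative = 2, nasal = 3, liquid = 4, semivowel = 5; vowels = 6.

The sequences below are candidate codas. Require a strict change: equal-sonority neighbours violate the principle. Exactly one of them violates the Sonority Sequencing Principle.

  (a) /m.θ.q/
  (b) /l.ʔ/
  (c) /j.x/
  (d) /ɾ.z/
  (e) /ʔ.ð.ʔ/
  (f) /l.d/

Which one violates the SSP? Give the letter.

e

(a) 3-2-1 → obeys
(b) 4-1 → obeys
(c) 5-2 → obeys
(d) 4-2 → obeys
(e) 1-2-1 → violates
(f) 4-1 → obeys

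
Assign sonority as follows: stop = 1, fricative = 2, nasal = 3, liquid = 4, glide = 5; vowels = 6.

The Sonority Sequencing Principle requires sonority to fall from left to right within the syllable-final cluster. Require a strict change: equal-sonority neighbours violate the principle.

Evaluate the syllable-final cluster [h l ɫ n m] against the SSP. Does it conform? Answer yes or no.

no

/h/ — fricative, sonority 2.
/l/ — liquid, sonority 4.
/ɫ/ — liquid, sonority 4.
/n/ — nasal, sonority 3.
/m/ — nasal, sonority 3.
The profile is 2-4-4-3-3. Between /h/ (2) and /l/ (4) sonority does not fall, so the cluster violates the SSP.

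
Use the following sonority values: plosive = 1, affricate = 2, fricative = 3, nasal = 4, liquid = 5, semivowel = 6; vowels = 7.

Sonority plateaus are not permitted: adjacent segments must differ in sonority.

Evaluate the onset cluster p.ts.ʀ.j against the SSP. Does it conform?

yes

/p/ is a plosive (sonority 1).
/ts/ is an affricate (sonority 2).
/ʀ/ is a liquid (sonority 5).
/j/ is a semivowel (sonority 6).
The profile 1-2-5-6 strictly rises, so the onset cluster satisfies the SSP.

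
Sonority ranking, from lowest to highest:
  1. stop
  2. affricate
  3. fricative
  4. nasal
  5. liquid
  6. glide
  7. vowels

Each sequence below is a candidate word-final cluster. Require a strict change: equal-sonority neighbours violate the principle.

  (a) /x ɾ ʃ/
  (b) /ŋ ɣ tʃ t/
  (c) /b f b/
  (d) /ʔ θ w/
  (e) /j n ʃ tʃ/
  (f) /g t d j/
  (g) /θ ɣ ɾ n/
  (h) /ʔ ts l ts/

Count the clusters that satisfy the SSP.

2

(a) sonority 3-5-3: ill-formed.
(b) sonority 4-3-2-1: well-formed.
(c) sonority 1-3-1: ill-formed.
(d) sonority 1-3-6: ill-formed.
(e) sonority 6-4-3-2: well-formed.
(f) sonority 1-1-1-6: ill-formed.
(g) sonority 3-3-5-4: ill-formed.
(h) sonority 1-2-5-2: ill-formed.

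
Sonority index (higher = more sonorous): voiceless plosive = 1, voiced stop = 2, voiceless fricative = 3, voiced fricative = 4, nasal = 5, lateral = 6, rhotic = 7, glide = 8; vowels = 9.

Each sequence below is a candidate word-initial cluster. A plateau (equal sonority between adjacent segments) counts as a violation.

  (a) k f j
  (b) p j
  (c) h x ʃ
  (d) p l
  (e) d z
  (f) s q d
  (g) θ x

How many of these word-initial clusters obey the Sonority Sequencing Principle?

4

(a) 1-3-8 → obeys
(b) 1-8 → obeys
(c) 3-3-3 → violates
(d) 1-6 → obeys
(e) 2-4 → obeys
(f) 3-1-2 → violates
(g) 3-3 → violates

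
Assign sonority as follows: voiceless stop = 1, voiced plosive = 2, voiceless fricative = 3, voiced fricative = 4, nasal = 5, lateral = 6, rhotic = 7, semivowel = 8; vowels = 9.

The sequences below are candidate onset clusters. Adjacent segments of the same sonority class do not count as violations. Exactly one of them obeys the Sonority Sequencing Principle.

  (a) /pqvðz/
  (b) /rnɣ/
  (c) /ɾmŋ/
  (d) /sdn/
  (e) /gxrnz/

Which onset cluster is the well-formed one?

a

(a) 1-1-4-4-4 → obeys
(b) 7-5-4 → violates
(c) 7-5-5 → violates
(d) 3-2-5 → violates
(e) 2-3-7-5-4 → violates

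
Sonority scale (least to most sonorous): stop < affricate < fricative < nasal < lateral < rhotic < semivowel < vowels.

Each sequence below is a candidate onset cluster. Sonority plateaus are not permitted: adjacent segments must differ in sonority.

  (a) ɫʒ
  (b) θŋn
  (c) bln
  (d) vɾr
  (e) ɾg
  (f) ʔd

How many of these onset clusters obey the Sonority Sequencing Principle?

(a) ɫʒ: profile 5-3 — violates.
(b) θŋn: profile 3-4-4 — violates.
(c) bln: profile 1-5-4 — violates.
(d) vɾr: profile 3-6-6 — violates.
(e) ɾg: profile 6-1 — violates.
(f) ʔd: profile 1-1 — violates.

0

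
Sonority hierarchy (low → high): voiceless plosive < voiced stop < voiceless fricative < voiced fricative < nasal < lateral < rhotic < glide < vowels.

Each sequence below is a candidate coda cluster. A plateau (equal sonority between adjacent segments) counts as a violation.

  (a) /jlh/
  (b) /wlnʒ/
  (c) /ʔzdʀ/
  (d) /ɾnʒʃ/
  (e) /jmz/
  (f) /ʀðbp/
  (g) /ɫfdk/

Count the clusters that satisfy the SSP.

6

(a) sonority 8-6-3: well-formed.
(b) sonority 8-6-5-4: well-formed.
(c) sonority 1-4-2-7: ill-formed.
(d) sonority 7-5-4-3: well-formed.
(e) sonority 8-5-4: well-formed.
(f) sonority 7-4-2-1: well-formed.
(g) sonority 6-3-2-1: well-formed.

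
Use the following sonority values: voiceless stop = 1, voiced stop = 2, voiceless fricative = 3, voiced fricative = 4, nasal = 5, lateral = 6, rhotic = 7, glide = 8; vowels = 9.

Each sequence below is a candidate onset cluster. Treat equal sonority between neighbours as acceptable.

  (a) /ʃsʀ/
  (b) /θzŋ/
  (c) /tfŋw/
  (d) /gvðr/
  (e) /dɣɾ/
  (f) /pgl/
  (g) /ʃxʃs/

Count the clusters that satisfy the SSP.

7

(a) sonority 3-3-7: well-formed.
(b) sonority 3-4-5: well-formed.
(c) sonority 1-3-5-8: well-formed.
(d) sonority 2-4-4-7: well-formed.
(e) sonority 2-4-7: well-formed.
(f) sonority 1-2-6: well-formed.
(g) sonority 3-3-3-3: well-formed.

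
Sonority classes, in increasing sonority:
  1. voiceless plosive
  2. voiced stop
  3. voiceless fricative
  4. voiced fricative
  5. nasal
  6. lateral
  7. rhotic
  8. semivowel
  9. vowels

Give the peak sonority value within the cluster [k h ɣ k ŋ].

5

/k/: voiceless plosive = 1.
/h/: voiceless fricative = 3.
/ɣ/: voiced fricative = 4.
/k/: voiceless plosive = 1.
/ŋ/: nasal = 5.
The maximum is 5.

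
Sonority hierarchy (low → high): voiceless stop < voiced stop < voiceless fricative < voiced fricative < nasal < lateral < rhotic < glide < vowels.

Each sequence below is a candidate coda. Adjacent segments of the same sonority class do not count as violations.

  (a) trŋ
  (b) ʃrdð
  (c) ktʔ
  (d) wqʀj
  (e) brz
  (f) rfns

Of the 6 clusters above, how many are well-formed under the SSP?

1

(a) sonority 1-7-5: ill-formed.
(b) sonority 3-7-2-4: ill-formed.
(c) sonority 1-1-1: well-formed.
(d) sonority 8-1-7-8: ill-formed.
(e) sonority 2-7-4: ill-formed.
(f) sonority 7-3-5-3: ill-formed.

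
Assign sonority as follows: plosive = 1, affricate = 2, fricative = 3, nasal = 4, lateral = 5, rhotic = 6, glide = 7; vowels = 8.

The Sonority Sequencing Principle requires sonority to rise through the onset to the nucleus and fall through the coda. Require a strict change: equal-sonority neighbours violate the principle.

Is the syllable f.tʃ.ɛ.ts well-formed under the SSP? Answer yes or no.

Onset: /f/ is a fricative (sonority 3), /tʃ/ is an affricate (sonority 2); then the nucleus /ɛ/ (sonority 8).
Onset profile 3-2-8 — does not strictly rise throughout.
Coda: /ts/ is an affricate (sonority 2).
Coda profile 8-2 — falls from the nucleus.

no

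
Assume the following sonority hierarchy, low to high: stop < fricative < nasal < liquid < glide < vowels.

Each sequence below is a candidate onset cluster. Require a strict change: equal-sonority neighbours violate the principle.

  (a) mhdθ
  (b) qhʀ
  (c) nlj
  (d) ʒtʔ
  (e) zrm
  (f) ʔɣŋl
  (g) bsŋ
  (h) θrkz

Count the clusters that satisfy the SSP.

(a) 3-2-1-2 → violates
(b) 1-2-4 → obeys
(c) 3-4-5 → obeys
(d) 2-1-1 → violates
(e) 2-4-3 → violates
(f) 1-2-3-4 → obeys
(g) 1-2-3 → obeys
(h) 2-4-1-2 → violates

4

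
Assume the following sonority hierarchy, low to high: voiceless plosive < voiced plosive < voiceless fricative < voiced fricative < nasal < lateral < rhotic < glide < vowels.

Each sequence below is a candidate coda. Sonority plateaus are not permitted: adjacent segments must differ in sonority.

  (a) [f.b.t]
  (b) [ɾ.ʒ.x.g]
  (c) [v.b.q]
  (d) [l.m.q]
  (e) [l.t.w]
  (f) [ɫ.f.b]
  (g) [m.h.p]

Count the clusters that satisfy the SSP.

(a) sonority 3-2-1: well-formed.
(b) sonority 7-4-3-2: well-formed.
(c) sonority 4-2-1: well-formed.
(d) sonority 6-5-1: well-formed.
(e) sonority 6-1-8: ill-formed.
(f) sonority 6-3-2: well-formed.
(g) sonority 5-3-1: well-formed.

6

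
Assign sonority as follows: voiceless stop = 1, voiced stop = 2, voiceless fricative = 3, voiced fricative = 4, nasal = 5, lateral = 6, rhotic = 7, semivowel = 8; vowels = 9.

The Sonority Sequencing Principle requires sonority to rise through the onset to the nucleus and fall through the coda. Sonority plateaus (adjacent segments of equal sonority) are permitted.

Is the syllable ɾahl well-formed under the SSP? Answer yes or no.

Onset: /ɾ/ is a rhotic (sonority 7); then the nucleus /a/ (sonority 9).
Onset profile 7-9 — rises to the nucleus.
Coda: /h/ is a voiceless fricative (sonority 3), /l/ is a lateral (sonority 6).
Coda profile 9-3-6 — does not fall throughout.

no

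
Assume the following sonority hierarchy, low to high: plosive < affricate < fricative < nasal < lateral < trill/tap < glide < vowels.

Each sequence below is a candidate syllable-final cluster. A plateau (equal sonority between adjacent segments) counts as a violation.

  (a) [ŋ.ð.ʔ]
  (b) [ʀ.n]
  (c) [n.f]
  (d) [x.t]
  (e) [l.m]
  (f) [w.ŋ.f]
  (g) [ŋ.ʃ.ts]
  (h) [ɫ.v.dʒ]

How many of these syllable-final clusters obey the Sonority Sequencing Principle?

(a) 4-3-1 → obeys
(b) 6-4 → obeys
(c) 4-3 → obeys
(d) 3-1 → obeys
(e) 5-4 → obeys
(f) 7-4-3 → obeys
(g) 4-3-2 → obeys
(h) 5-3-2 → obeys

8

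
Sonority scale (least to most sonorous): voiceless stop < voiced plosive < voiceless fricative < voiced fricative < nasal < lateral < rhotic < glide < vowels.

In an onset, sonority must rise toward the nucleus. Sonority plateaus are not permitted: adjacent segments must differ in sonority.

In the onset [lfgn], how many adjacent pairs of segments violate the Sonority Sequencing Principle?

2

/l/ is a lateral (sonority 6).
/f/ is a voiceless fricative (sonority 3).
/g/ is a voiced plosive (sonority 2).
/n/ is a nasal (sonority 5).
/l/→/f/: 6→3 (does not rise) — violation.
/f/→/g/: 3→2 (does not rise) — violation.
/g/→/n/: 2→5 (rises) — ok.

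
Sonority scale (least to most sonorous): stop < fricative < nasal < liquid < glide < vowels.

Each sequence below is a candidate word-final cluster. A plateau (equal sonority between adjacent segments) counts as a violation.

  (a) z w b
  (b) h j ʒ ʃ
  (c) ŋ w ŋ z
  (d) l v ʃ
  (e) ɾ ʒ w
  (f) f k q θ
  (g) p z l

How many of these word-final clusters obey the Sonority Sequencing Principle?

0

(a) sonority 2-5-1: ill-formed.
(b) sonority 2-5-2-2: ill-formed.
(c) sonority 3-5-3-2: ill-formed.
(d) sonority 4-2-2: ill-formed.
(e) sonority 4-2-5: ill-formed.
(f) sonority 2-1-1-2: ill-formed.
(g) sonority 1-2-4: ill-formed.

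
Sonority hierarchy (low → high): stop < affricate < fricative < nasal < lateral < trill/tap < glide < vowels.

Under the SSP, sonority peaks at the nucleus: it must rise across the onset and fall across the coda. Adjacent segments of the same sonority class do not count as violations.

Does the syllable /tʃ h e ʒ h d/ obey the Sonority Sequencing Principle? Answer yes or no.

yes

Onset: /tʃ/ is an affricate (sonority 2), /h/ is a fricative (sonority 3); then the nucleus /e/ (sonority 8).
Onset profile 2-3-8 — rises to the nucleus.
Coda: /ʒ/ is a fricative (sonority 3), /h/ is a fricative (sonority 3), /d/ is a stop (sonority 1).
Coda profile 8-3-3-1 — falls from the nucleus.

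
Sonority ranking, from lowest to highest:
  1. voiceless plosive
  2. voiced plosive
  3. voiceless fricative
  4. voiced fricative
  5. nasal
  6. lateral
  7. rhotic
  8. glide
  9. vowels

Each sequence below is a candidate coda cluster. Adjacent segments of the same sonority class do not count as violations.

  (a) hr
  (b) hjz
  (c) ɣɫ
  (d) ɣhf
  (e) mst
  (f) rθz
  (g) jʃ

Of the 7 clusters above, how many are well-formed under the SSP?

3

(a) 3-7 → violates
(b) 3-8-4 → violates
(c) 4-6 → violates
(d) 4-3-3 → obeys
(e) 5-3-1 → obeys
(f) 7-3-4 → violates
(g) 8-3 → obeys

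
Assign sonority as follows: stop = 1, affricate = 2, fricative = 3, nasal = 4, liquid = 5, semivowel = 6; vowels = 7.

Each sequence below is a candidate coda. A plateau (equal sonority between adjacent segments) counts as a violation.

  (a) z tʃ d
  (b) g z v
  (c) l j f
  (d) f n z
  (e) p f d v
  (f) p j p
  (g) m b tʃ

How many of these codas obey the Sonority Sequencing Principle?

(a) z tʃ d: profile 3-2-1 — obeys.
(b) g z v: profile 1-3-3 — violates.
(c) l j f: profile 5-6-3 — violates.
(d) f n z: profile 3-4-3 — violates.
(e) p f d v: profile 1-3-1-3 — violates.
(f) p j p: profile 1-6-1 — violates.
(g) m b tʃ: profile 4-1-2 — violates.

1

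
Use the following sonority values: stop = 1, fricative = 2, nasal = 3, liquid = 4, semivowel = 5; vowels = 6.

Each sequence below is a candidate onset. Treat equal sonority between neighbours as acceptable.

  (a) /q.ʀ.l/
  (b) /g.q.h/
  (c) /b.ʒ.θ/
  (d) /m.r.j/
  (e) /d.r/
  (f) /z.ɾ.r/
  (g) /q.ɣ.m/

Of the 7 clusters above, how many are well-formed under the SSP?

7

(a) 1-4-4 → obeys
(b) 1-1-2 → obeys
(c) 1-2-2 → obeys
(d) 3-4-5 → obeys
(e) 1-4 → obeys
(f) 2-4-4 → obeys
(g) 1-2-3 → obeys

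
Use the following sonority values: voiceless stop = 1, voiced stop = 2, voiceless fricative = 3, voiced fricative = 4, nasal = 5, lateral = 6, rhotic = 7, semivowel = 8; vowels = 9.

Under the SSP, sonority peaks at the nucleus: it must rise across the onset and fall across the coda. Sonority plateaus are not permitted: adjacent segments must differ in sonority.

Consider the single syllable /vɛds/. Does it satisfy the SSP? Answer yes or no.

no

Onset: /v/ is a voiced fricative (sonority 4); then the nucleus /ɛ/ (sonority 9).
Onset profile 4-9 — rises to the nucleus.
Coda: /d/ is a voiced stop (sonority 2), /s/ is a voiceless fricative (sonority 3).
Coda profile 9-2-3 — does not strictly fall throughout.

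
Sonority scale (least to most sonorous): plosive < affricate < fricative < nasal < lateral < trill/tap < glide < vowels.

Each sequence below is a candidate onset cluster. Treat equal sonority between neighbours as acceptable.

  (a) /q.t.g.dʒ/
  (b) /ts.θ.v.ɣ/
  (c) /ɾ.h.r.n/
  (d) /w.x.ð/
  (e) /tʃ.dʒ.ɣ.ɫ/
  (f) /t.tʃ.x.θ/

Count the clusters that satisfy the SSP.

4

(a) 1-1-1-2 → obeys
(b) 2-3-3-3 → obeys
(c) 6-3-6-4 → violates
(d) 7-3-3 → violates
(e) 2-2-3-5 → obeys
(f) 1-2-3-3 → obeys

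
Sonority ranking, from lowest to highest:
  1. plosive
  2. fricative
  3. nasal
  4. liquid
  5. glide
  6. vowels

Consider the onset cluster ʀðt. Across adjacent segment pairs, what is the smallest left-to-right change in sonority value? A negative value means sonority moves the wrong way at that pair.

-2

/ʀ/: liquid = 4.
/ð/: fricative = 2.
/t/: plosive = 1.
/ʀ/→/ð/: change -2.
/ð/→/t/: change -1.
Minimum = -2.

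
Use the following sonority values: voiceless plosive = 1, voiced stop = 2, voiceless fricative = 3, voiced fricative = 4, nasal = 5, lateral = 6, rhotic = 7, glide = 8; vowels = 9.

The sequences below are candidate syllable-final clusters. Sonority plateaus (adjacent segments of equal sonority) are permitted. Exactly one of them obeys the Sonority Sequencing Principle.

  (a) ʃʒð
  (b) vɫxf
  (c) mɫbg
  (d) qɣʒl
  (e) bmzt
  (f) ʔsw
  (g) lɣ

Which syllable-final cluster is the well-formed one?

(a) 3-4-4 → violates
(b) 4-6-3-3 → violates
(c) 5-6-2-2 → violates
(d) 1-4-4-6 → violates
(e) 2-5-4-1 → violates
(f) 1-3-8 → violates
(g) 6-4 → obeys

g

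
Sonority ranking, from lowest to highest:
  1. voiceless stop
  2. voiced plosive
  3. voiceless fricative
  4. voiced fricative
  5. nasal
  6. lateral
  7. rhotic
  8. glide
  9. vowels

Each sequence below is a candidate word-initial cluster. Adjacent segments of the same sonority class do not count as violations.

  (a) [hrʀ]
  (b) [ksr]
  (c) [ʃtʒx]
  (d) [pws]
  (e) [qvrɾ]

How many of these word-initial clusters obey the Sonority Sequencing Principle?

3

(a) 3-7-7 → obeys
(b) 1-3-7 → obeys
(c) 3-1-4-3 → violates
(d) 1-8-3 → violates
(e) 1-4-7-7 → obeys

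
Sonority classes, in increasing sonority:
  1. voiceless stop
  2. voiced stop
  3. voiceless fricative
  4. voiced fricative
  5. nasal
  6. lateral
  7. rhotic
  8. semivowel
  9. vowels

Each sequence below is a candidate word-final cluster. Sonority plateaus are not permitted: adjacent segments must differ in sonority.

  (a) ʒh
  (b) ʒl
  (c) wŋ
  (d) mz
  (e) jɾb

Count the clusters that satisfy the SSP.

4

(a) 4-3 → obeys
(b) 4-6 → violates
(c) 8-5 → obeys
(d) 5-4 → obeys
(e) 8-7-2 → obeys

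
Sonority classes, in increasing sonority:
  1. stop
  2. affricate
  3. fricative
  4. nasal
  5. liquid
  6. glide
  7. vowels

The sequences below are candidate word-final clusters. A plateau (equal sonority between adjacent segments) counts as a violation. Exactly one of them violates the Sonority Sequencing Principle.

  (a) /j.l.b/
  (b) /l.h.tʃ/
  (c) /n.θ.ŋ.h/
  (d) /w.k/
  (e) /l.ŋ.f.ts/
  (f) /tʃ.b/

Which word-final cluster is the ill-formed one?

(a) /j.l.b/: profile 6-5-1 — obeys.
(b) /l.h.tʃ/: profile 5-3-2 — obeys.
(c) /n.θ.ŋ.h/: profile 4-3-4-3 — violates.
(d) /w.k/: profile 6-1 — obeys.
(e) /l.ŋ.f.ts/: profile 5-4-3-2 — obeys.
(f) /tʃ.b/: profile 2-1 — obeys.

c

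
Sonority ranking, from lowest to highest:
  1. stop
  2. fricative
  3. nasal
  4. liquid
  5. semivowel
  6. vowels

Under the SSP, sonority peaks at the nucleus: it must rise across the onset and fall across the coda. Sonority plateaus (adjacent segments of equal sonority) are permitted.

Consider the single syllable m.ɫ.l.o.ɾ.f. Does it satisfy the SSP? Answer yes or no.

yes

Onset: /m/ is a nasal (sonority 3), /ɫ/ is a liquid (sonority 4), /l/ is a liquid (sonority 4); then the nucleus /o/ (sonority 6).
Onset profile 3-4-4-6 — rises to the nucleus.
Coda: /ɾ/ is a liquid (sonority 4), /f/ is a fricative (sonority 2).
Coda profile 6-4-2 — falls from the nucleus.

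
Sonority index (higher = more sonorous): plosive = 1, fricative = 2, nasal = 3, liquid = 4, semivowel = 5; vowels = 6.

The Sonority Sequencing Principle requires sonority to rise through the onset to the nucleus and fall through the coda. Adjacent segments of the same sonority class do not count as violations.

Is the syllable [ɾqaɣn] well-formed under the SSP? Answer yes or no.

Onset: /ɾ/ is a liquid (sonority 4), /q/ is a plosive (sonority 1); then the nucleus /a/ (sonority 6).
Onset profile 4-1-6 — does not rise throughout.
Coda: /ɣ/ is a fricative (sonority 2), /n/ is a nasal (sonority 3).
Coda profile 6-2-3 — does not fall throughout.

no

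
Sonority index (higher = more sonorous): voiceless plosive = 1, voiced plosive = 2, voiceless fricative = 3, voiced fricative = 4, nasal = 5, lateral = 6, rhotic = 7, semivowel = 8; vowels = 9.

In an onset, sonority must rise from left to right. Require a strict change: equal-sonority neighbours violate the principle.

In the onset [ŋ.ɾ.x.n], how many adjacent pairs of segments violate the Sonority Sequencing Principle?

/ŋ/ — nasal, sonority 5.
/ɾ/ — rhotic, sonority 7.
/x/ — voiceless fricative, sonority 3.
/n/ — nasal, sonority 5.
/ŋ/→/ɾ/: 5→7 (rises) — ok.
/ɾ/→/x/: 7→3 (does not rise) — violation.
/x/→/n/: 3→5 (rises) — ok.

1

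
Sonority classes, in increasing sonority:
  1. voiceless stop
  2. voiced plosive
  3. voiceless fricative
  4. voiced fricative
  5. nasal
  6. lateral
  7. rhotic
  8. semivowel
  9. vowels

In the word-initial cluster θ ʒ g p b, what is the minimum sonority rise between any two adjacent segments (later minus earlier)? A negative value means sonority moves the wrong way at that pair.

/θ/ — voiceless fricative, sonority 3.
/ʒ/ — voiced fricative, sonority 4.
/g/ — voiced plosive, sonority 2.
/p/ — voiceless stop, sonority 1.
/b/ — voiced plosive, sonority 2.
/θ/→/ʒ/: change +1.
/ʒ/→/g/: change -2.
/g/→/p/: change -1.
/p/→/b/: change +1.
Minimum = -2.

-2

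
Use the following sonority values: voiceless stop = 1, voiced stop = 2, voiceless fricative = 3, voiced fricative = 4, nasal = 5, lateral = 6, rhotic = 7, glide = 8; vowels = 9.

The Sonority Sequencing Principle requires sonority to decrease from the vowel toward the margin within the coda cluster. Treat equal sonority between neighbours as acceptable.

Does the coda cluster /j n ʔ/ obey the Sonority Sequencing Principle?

yes

/j/: glide = 8.
/n/: nasal = 5.
/ʔ/: voiceless stop = 1.
The profile 8-5-1 strictly falls, so the coda cluster satisfies the SSP.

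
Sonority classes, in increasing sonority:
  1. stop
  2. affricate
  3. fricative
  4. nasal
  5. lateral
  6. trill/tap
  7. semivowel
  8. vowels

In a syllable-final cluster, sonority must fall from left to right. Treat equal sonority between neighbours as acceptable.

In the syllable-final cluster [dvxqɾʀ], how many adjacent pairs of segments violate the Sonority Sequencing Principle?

/d/: stop = 1.
/v/: fricative = 3.
/x/: fricative = 3.
/q/: stop = 1.
/ɾ/: trill/tap = 6.
/ʀ/: trill/tap = 6.
/d/→/v/: 1→3 (does not fall) — violation.
/v/→/x/: 3→3 (plateau, allowed) — ok.
/x/→/q/: 3→1 (falls) — ok.
/q/→/ɾ/: 1→6 (does not fall) — violation.
/ɾ/→/ʀ/: 6→6 (plateau, allowed) — ok.

2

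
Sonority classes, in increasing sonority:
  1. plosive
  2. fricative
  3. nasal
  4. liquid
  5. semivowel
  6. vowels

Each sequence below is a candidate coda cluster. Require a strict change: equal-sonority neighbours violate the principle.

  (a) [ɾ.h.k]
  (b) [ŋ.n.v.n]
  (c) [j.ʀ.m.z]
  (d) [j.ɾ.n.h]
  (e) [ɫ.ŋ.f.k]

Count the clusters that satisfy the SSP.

(a) sonority 4-2-1: well-formed.
(b) sonority 3-3-2-3: ill-formed.
(c) sonority 5-4-3-2: well-formed.
(d) sonority 5-4-3-2: well-formed.
(e) sonority 4-3-2-1: well-formed.

4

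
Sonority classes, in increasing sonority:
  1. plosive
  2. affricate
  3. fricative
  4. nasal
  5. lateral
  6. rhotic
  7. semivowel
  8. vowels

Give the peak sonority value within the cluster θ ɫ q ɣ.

5

/θ/: fricative = 3.
/ɫ/: lateral = 5.
/q/: plosive = 1.
/ɣ/: fricative = 3.
The maximum is 5.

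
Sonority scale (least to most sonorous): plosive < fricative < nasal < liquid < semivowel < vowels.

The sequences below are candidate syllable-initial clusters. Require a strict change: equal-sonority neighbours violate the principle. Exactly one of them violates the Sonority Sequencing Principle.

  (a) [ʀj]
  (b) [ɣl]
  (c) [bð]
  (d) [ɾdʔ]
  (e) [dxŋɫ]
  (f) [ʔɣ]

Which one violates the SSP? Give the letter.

(a) 4-5 → obeys
(b) 2-4 → obeys
(c) 1-2 → obeys
(d) 4-1-1 → violates
(e) 1-2-3-4 → obeys
(f) 1-2 → obeys

d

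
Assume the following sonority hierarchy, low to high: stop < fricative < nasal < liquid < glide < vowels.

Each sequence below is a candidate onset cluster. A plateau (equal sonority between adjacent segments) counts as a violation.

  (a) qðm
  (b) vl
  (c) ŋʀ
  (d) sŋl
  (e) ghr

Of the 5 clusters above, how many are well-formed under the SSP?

5

(a) sonority 1-2-3: well-formed.
(b) sonority 2-4: well-formed.
(c) sonority 3-4: well-formed.
(d) sonority 2-3-4: well-formed.
(e) sonority 1-2-4: well-formed.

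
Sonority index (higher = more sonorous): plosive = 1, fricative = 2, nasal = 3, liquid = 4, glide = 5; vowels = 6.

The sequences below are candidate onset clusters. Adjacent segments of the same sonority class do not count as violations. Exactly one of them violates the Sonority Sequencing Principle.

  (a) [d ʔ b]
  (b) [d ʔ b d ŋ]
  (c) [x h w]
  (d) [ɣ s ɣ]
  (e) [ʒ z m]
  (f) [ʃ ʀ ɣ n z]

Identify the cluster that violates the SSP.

(a) 1-1-1 → obeys
(b) 1-1-1-1-3 → obeys
(c) 2-2-5 → obeys
(d) 2-2-2 → obeys
(e) 2-2-3 → obeys
(f) 2-4-2-3-2 → violates

f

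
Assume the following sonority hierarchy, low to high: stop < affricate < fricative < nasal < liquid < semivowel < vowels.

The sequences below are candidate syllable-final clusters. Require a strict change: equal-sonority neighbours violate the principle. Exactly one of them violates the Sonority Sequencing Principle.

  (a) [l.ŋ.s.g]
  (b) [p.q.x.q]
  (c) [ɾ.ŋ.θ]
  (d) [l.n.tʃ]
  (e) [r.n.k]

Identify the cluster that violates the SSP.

(a) 5-4-3-1 → obeys
(b) 1-1-3-1 → violates
(c) 5-4-3 → obeys
(d) 5-4-2 → obeys
(e) 5-4-1 → obeys

b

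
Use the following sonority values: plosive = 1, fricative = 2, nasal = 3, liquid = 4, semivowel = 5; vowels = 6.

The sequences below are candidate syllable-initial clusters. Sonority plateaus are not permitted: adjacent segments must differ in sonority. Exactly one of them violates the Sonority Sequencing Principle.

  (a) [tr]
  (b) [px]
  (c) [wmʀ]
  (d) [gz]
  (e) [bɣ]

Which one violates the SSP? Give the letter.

(a) 1-4 → obeys
(b) 1-2 → obeys
(c) 5-3-4 → violates
(d) 1-2 → obeys
(e) 1-2 → obeys

c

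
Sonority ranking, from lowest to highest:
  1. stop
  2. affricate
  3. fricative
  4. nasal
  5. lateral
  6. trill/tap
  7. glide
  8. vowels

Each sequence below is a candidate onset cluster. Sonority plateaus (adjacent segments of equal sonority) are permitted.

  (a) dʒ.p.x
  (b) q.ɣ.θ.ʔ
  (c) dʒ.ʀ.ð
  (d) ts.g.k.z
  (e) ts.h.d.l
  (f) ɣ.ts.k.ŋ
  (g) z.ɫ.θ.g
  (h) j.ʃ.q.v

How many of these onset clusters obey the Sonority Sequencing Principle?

0

(a) dʒ.p.x: profile 2-1-3 — violates.
(b) q.ɣ.θ.ʔ: profile 1-3-3-1 — violates.
(c) dʒ.ʀ.ð: profile 2-6-3 — violates.
(d) ts.g.k.z: profile 2-1-1-3 — violates.
(e) ts.h.d.l: profile 2-3-1-5 — violates.
(f) ɣ.ts.k.ŋ: profile 3-2-1-4 — violates.
(g) z.ɫ.θ.g: profile 3-5-3-1 — violates.
(h) j.ʃ.q.v: profile 7-3-1-3 — violates.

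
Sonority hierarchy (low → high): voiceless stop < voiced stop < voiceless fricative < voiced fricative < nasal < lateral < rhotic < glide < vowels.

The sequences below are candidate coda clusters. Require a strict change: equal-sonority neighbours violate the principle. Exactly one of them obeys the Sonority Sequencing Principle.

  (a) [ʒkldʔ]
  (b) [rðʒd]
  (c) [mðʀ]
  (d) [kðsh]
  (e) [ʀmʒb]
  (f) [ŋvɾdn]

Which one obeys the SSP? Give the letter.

e

(a) [ʒkldʔ]: profile 4-1-6-2-1 — violates.
(b) [rðʒd]: profile 7-4-4-2 — violates.
(c) [mðʀ]: profile 5-4-7 — violates.
(d) [kðsh]: profile 1-4-3-3 — violates.
(e) [ʀmʒb]: profile 7-5-4-2 — obeys.
(f) [ŋvɾdn]: profile 5-4-7-2-5 — violates.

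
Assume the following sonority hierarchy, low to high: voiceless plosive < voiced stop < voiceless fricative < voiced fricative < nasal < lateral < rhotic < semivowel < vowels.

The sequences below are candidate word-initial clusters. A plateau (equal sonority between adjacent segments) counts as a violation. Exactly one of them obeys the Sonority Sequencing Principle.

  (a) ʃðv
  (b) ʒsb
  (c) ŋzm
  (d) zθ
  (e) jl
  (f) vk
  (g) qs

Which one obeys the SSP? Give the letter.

g

(a) sonority 3-4-4: ill-formed.
(b) sonority 4-3-2: ill-formed.
(c) sonority 5-4-5: ill-formed.
(d) sonority 4-3: ill-formed.
(e) sonority 8-6: ill-formed.
(f) sonority 4-1: ill-formed.
(g) sonority 1-3: well-formed.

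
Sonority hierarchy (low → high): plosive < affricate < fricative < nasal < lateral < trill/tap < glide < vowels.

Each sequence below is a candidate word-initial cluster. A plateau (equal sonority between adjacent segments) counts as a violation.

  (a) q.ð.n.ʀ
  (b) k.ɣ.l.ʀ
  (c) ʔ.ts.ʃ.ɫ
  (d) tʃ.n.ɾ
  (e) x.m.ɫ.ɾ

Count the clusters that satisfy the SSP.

5

(a) 1-3-4-6 → obeys
(b) 1-3-5-6 → obeys
(c) 1-2-3-5 → obeys
(d) 2-4-6 → obeys
(e) 3-4-5-6 → obeys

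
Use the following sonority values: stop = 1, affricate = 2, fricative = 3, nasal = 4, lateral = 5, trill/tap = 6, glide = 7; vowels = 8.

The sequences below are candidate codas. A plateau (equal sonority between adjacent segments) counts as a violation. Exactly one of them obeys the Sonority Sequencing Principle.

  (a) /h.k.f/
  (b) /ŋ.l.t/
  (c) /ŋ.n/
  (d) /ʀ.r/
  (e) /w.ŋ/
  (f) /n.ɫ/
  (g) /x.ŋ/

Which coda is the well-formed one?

e

(a) 3-1-3 → violates
(b) 4-5-1 → violates
(c) 4-4 → violates
(d) 6-6 → violates
(e) 7-4 → obeys
(f) 4-5 → violates
(g) 3-4 → violates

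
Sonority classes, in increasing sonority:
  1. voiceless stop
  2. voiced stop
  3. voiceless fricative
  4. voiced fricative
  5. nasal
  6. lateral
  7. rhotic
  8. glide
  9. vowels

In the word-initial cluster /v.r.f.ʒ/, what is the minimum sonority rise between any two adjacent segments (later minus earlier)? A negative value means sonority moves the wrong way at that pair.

/v/ — voiced fricative, sonority 4.
/r/ — rhotic, sonority 7.
/f/ — voiceless fricative, sonority 3.
/ʒ/ — voiced fricative, sonority 4.
/v/→/r/: change +3.
/r/→/f/: change -4.
/f/→/ʒ/: change +1.
Minimum = -4.

-4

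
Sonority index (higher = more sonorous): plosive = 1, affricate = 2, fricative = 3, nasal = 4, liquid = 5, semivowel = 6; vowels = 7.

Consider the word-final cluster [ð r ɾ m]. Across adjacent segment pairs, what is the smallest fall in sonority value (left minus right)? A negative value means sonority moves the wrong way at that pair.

-2

/ð/: fricative = 3.
/r/: liquid = 5.
/ɾ/: liquid = 5.
/m/: nasal = 4.
/ð/→/r/: change -2.
/r/→/ɾ/: change +0.
/ɾ/→/m/: change +1.
Minimum = -2.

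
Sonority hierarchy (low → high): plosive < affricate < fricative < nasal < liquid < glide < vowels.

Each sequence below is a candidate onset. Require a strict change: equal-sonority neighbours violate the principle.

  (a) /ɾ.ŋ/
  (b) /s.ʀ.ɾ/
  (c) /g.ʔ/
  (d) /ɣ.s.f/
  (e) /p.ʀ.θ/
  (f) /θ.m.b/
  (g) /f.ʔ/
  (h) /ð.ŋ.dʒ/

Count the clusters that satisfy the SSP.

0

(a) /ɾ.ŋ/: profile 5-4 — violates.
(b) /s.ʀ.ɾ/: profile 3-5-5 — violates.
(c) /g.ʔ/: profile 1-1 — violates.
(d) /ɣ.s.f/: profile 3-3-3 — violates.
(e) /p.ʀ.θ/: profile 1-5-3 — violates.
(f) /θ.m.b/: profile 3-4-1 — violates.
(g) /f.ʔ/: profile 3-1 — violates.
(h) /ð.ŋ.dʒ/: profile 3-4-2 — violates.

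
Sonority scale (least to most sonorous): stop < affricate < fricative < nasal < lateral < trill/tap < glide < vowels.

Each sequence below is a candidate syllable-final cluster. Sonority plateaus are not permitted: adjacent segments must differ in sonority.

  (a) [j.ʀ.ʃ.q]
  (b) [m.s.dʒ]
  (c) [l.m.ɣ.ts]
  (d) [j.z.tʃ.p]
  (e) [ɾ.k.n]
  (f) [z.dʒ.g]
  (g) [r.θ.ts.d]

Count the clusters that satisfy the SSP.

(a) sonority 7-6-3-1: well-formed.
(b) sonority 4-3-2: well-formed.
(c) sonority 5-4-3-2: well-formed.
(d) sonority 7-3-2-1: well-formed.
(e) sonority 6-1-4: ill-formed.
(f) sonority 3-2-1: well-formed.
(g) sonority 6-3-2-1: well-formed.

6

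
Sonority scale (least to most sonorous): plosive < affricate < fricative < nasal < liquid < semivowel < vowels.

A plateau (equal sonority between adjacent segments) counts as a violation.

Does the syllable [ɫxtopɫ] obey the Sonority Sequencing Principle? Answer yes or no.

Onset: /ɫ/ is a liquid (sonority 5), /x/ is a fricative (sonority 3), /t/ is a plosive (sonority 1); then the nucleus /o/ (sonority 7).
Onset profile 5-3-1-7 — does not strictly rise throughout.
Coda: /p/ is a plosive (sonority 1), /ɫ/ is a liquid (sonority 5).
Coda profile 7-1-5 — does not strictly fall throughout.

no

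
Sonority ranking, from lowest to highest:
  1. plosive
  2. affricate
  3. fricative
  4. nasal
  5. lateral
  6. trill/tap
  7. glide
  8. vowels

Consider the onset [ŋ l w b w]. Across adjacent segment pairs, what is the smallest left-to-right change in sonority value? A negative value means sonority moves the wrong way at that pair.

/ŋ/ — nasal, sonority 4.
/l/ — lateral, sonority 5.
/w/ — glide, sonority 7.
/b/ — plosive, sonority 1.
/w/ — glide, sonority 7.
/ŋ/→/l/: change +1.
/l/→/w/: change +2.
/w/→/b/: change -6.
/b/→/w/: change +6.
Minimum = -6.

-6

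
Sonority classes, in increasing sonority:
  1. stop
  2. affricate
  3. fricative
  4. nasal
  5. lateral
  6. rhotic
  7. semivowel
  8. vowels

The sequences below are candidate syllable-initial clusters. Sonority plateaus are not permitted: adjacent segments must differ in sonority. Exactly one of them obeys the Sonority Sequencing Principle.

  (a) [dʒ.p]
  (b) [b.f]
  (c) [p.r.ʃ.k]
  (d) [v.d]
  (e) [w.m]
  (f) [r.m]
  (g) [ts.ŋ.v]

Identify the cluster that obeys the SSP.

b

(a) sonority 2-1: ill-formed.
(b) sonority 1-3: well-formed.
(c) sonority 1-6-3-1: ill-formed.
(d) sonority 3-1: ill-formed.
(e) sonority 7-4: ill-formed.
(f) sonority 6-4: ill-formed.
(g) sonority 2-4-3: ill-formed.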